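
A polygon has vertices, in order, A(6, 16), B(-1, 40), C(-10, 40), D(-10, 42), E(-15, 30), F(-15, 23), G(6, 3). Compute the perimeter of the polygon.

98

|AB| = √((-7)² + (24)²) = √625 = 25
|BC| = √((-9)² + (0)²) = √81 = 9
|CD| = √((0)² + (2)²) = √4 = 2
|DE| = √((-5)² + (-12)²) = √169 = 13
|EF| = √((0)² + (-7)²) = √49 = 7
|FG| = √((21)² + (-20)²) = √841 = 29
|GA| = √((0)² + (13)²) = √169 = 13
Perimeter = 25 + 9 + 2 + 13 + 7 + 29 + 13 = 98.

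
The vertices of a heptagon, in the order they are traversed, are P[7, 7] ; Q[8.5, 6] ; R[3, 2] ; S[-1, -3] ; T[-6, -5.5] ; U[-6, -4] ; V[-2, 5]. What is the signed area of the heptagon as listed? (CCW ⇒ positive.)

-67

Σ = (-17.5) + (-1) + (-7) + (-12.5) + (-9) + (-38) + (-49) = -134
Signed area = Σ/2 = -67 (negative ⇒ clockwise traversal).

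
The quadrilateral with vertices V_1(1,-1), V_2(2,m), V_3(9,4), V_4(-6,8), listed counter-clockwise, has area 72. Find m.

-5

The doubled signed area Σ (x_i y_{i+1} − x_{i+1} y_i) is linear in m.
With m=0 it equals 104; the coefficient of m is -8 (from the two edges through V_2).
So -8·m + 104 = 2·72 = 144 ⇒ m = -5.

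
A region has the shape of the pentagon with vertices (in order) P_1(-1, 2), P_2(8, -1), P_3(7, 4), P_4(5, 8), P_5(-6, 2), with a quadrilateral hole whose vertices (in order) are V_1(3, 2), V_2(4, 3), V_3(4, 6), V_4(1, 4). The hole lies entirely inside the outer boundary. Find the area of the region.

Outer boundary:
Σ = (-15) + (39) + (36) + (58) + (-10) = 108
Area = |Σ|/2 = 54.
Hole:
Cross-terms: 1, 12, 10, -10  ⇒  Σ = 13
Area = |Σ|/2 = 6.5.
Net area = 54 − 6.5 = 47.5.

47.5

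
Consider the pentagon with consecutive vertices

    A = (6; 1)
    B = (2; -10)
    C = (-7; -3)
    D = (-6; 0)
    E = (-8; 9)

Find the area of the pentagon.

136

Cross-terms: -62, -76, -18, -54, -62  ⇒  Σ = -272
Area = |Σ|/2 = 136.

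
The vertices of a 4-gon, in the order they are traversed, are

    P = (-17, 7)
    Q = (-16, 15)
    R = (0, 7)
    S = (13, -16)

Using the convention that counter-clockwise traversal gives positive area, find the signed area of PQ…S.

-263.5

Apply the surveyor's formula: 2A = Σ (x_i·y_{i+1} − x_{i+1}·y_i), indices taken mod 4.
Σ = (-143) + (-112) + (-91) + (-181) = -527
Signed area = Σ/2 = -263.5 (negative ⇒ clockwise traversal).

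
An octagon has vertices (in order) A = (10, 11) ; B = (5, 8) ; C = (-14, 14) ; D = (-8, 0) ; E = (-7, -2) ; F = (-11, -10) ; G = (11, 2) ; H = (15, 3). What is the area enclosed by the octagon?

Σ = (25) + (182) + (112) + (16) + (48) + (88) + (3) + (135) = 609
Area = |Σ|/2 = 304.5.

304.5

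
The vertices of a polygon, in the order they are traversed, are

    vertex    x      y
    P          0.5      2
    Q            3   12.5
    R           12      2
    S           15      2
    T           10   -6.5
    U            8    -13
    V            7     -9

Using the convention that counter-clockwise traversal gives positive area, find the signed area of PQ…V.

-153.875

Apply the shoelace formula: 2A = Σ (x_i·y_{i+1} − x_{i+1}·y_i), indices taken mod 7.
P→Q: (0.5)(12.5) − (3)(2) = 0.25
Q→R: (3)(2) − (12)(12.5) = -144
R→S: (12)(2) − (15)(2) = -6
S→T: (15)(-6.5) − (10)(2) = -117.5
T→U: (10)(-13) − (8)(-6.5) = -78
U→V: (8)(-9) − (7)(-13) = 19
V→P: (7)(2) − (0.5)(-9) = 18.5
Σ = -307.75
Signed area = Σ/2 = -153.875 (negative ⇒ clockwise traversal).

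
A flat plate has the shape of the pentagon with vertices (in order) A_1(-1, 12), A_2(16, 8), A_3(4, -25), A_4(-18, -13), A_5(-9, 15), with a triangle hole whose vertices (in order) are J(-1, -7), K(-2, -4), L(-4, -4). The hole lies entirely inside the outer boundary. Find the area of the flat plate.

804

Outer boundary:
A_1→A_2: (-1)(8) − (16)(12) = -200
A_2→A_3: (16)(-25) − (4)(8) = -432
A_3→A_4: (4)(-13) − (-18)(-25) = -502
A_4→A_5: (-18)(15) − (-9)(-13) = -387
A_5→A_1: (-9)(12) − (-1)(15) = -93
Σ = -1614
Area = |Σ|/2 = 807.
Hole:
Apply the shoelace formula: 2A = Σ (x_i·y_{i+1} − x_{i+1}·y_i), indices taken mod 3.
Σ = (-10) + (-8) + (24) = 6
Area = |Σ|/2 = 3.
Net area = 807 − 3 = 804.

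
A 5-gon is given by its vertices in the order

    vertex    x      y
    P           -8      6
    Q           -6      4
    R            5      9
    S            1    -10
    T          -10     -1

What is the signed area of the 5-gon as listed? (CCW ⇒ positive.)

P→Q: (-8)(4) − (-6)(6) = 4
Q→R: (-6)(9) − (5)(4) = -74
R→S: (5)(-10) − (1)(9) = -59
S→T: (1)(-1) − (-10)(-10) = -101
T→P: (-10)(6) − (-8)(-1) = -68
Σ = -298
Signed area = Σ/2 = -149 (negative ⇒ clockwise traversal).

-149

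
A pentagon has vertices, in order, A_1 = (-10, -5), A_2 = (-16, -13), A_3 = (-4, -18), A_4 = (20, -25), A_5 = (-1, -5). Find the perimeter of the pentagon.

|A_1A_2| = √((-6)² + (-8)²) = √100 = 10
|A_2A_3| = √((12)² + (-5)²) = √169 = 13
|A_3A_4| = √((24)² + (-7)²) = √625 = 25
|A_4A_5| = √((-21)² + (20)²) = √841 = 29
|A_5A_1| = √((-9)² + (0)²) = √81 = 9
Perimeter = 10 + 13 + 25 + 29 + 9 = 86.

86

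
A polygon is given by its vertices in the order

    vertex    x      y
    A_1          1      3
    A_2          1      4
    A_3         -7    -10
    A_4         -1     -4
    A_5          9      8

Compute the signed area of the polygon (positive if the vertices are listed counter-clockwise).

A_1→A_2: (1)(4) − (1)(3) = 1
A_2→A_3: (1)(-10) − (-7)(4) = 18
A_3→A_4: (-7)(-4) − (-1)(-10) = 18
A_4→A_5: (-1)(8) − (9)(-4) = 28
A_5→A_1: (9)(3) − (1)(8) = 19
Σ = 84
Signed area = Σ/2 = 42 (positive ⇒ counter-clockwise traversal).

42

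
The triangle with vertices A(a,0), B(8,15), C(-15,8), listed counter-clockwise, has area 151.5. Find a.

2

Write out the shoelace sum; only the two edges meeting at A involve a:
2·Area = [((-15)·0 − a·8) + (a·15 − 8·0)] + 289
       = 7·a + 289 = 303
⇒ a = 2.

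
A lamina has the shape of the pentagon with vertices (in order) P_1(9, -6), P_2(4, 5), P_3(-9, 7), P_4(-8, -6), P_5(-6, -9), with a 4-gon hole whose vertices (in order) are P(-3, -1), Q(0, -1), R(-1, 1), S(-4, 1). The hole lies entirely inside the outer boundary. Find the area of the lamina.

Outer boundary:
Σ = (69) + (73) + (110) + (36) + (117) = 405
Area = |Σ|/2 = 202.5.
Hole:
Apply the shoelace formula: 2A = Σ (x_i·y_{i+1} − x_{i+1}·y_i), indices taken mod 4.
Cross-terms: 3, -1, 3, 7  ⇒  Σ = 12
Area = |Σ|/2 = 6.
Net area = 202.5 − 6 = 196.5.

196.5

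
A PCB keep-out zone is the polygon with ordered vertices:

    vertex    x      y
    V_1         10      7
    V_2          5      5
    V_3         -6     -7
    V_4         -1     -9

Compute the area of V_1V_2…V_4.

Cross-terms: 15, -5, 47, 83  ⇒  Σ = 140
Area = |Σ|/2 = 70.

70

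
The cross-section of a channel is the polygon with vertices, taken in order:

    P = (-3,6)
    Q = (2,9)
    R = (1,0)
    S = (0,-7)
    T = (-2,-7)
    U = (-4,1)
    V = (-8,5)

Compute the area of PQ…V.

72

Apply the shoelace formula: 2A = Σ (x_i·y_{i+1} − x_{i+1}·y_i), indices taken mod 7.
Σ = (-39) + (-9) + (-7) + (-14) + (-30) + (-12) + (-33) = -144
Area = |Σ|/2 = 72.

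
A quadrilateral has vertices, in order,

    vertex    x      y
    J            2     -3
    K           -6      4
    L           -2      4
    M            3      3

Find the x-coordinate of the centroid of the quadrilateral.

-25/59

Apply the shoelace (surveyor's) formula. First the cross-terms c_i = x_i·y_{i+1} − x_{i+1}·y_i:
  -10, -16, -18, -15  ⇒  2A = -59, A = -29.5.
Then Σ (x_i + x_{i+1})·c_i = 75, so x̄ = 75 / (6·(-29.5)) = -25/59.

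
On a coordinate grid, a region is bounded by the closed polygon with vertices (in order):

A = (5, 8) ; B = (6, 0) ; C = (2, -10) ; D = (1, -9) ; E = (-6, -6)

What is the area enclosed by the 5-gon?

Apply the surveyor's formula: 2A = Σ (x_i·y_{i+1} − x_{i+1}·y_i), indices taken mod 5.
Σ = (-48) + (-60) + (-8) + (-60) + (-18) = -194
Area = |Σ|/2 = 97.

97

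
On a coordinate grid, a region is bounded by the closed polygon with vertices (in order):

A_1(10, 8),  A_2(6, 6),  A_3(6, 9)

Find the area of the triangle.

Apply the shoelace formula: 2A = Σ (x_i·y_{i+1} − x_{i+1}·y_i), indices taken mod 3.
Σ = (12) + (18) + (-42) = -12
Area = |Σ|/2 = 6.

6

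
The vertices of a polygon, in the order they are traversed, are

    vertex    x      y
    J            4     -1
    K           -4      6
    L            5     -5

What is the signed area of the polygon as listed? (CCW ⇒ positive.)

Apply the shoelace (surveyor's) formula: 2A = Σ (x_i·y_{i+1} − x_{i+1}·y_i), indices taken mod 3.
Cross-terms: 20, -10, 15  ⇒  Σ = 25
Signed area = Σ/2 = 12.5 (positive ⇒ counter-clockwise traversal).

12.5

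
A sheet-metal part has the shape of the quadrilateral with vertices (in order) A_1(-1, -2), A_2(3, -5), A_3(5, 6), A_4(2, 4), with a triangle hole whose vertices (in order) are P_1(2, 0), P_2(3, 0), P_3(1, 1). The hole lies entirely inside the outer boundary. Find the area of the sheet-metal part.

Outer boundary:
Σ = (11) + (43) + (8) + (0) = 62
Area = |Σ|/2 = 31.
Hole:
Apply the surveyor's formula: 2A = Σ (x_i·y_{i+1} − x_{i+1}·y_i), indices taken mod 3.
Σ = (0) + (3) + (-2) = 1
Area = |Σ|/2 = 0.5.
Net area = 31 − 0.5 = 30.5.

30.5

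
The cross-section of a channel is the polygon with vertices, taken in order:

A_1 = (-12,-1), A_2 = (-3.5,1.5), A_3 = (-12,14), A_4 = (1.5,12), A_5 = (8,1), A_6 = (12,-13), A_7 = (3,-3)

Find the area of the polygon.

232

Σ = (-21.5) + (-31) + (-165) + (-94.5) + (-116) + (3) + (-39) = -464
Area = |Σ|/2 = 232.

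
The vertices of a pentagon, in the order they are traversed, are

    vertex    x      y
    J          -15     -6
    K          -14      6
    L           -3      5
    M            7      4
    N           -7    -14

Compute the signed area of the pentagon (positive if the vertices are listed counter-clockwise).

-255.5

Apply the shoelace (surveyor's) formula: 2A = Σ (x_i·y_{i+1} − x_{i+1}·y_i), indices taken mod 5.
Cross-terms: -174, -52, -47, -70, -168  ⇒  Σ = -511
Signed area = Σ/2 = -255.5 (negative ⇒ clockwise traversal).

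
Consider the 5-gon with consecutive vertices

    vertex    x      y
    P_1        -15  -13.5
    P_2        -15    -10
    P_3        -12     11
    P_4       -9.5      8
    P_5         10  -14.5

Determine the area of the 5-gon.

Apply Gauss's area formula: 2A = Σ (x_i·y_{i+1} − x_{i+1}·y_i), indices taken mod 5.
Σ = (-52.5) + (-285) + (8.5) + (57.75) + (-352.5) = -623.75
Area = |Σ|/2 = 311.875.

311.875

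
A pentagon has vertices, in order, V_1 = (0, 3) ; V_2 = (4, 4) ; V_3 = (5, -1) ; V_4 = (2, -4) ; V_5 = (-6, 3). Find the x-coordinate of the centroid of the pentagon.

Apply the surveyor's formula. First the cross-terms c_i = x_i·y_{i+1} − x_{i+1}·y_i:
  -12, -24, -18, -18, -18  ⇒  2A = -90, A = -45.
Then Σ (x_i + x_{i+1})·c_i = -210, so x̄ = -210 / (6·(-45)) = 7/9.

7/9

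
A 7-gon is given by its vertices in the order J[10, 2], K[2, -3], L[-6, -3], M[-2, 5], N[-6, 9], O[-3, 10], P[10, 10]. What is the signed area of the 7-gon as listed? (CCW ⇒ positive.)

Apply the shoelace (surveyor's) formula: 2A = Σ (x_i·y_{i+1} − x_{i+1}·y_i), indices taken mod 7.
J→K: (10)(-3) − (2)(2) = -34
K→L: (2)(-3) − (-6)(-3) = -24
L→M: (-6)(5) − (-2)(-3) = -36
M→N: (-2)(9) − (-6)(5) = 12
N→O: (-6)(10) − (-3)(9) = -33
O→P: (-3)(10) − (10)(10) = -130
P→J: (10)(2) − (10)(10) = -80
Σ = -325
Signed area = Σ/2 = -162.5 (negative ⇒ clockwise traversal).

-162.5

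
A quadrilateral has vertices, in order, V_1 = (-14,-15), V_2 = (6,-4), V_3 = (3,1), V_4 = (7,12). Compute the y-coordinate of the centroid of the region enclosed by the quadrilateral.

Apply the surveyor's formula. First the cross-terms c_i = x_i·y_{i+1} − x_{i+1}·y_i:
  146, 18, 29, 63  ⇒  2A = 256, A = 128.
Then Σ (y_i + y_{i+1})·c_i = -2640, so ȳ = -2640 / (6·128) = -3.4375.

-3.4375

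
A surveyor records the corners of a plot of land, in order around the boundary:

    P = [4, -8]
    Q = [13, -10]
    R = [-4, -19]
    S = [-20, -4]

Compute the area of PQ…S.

P→Q: (4)(-10) − (13)(-8) = 64
Q→R: (13)(-19) − (-4)(-10) = -287
R→S: (-4)(-4) − (-20)(-19) = -364
S→P: (-20)(-8) − (4)(-4) = 176
Σ = -411
Area = |Σ|/2 = 205.5.

205.5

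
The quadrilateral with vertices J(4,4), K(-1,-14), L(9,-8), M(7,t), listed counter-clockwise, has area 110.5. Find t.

11

The doubled signed area Σ (x_i y_{i+1} − x_{i+1} y_i) is linear in t.
With t=0 it equals 166; the coefficient of t is 5 (from the two edges through M).
So 5·t + 166 = 2·110.5 = 221 ⇒ t = 11.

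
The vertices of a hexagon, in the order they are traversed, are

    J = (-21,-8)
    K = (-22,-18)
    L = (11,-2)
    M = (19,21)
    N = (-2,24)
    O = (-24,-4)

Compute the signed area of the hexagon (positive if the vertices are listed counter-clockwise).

Apply the shoelace formula: 2A = Σ (x_i·y_{i+1} − x_{i+1}·y_i), indices taken mod 6.
Cross-terms: 202, 242, 269, 498, 584, 108  ⇒  Σ = 1903
Signed area = Σ/2 = 951.5 (positive ⇒ counter-clockwise traversal).

951.5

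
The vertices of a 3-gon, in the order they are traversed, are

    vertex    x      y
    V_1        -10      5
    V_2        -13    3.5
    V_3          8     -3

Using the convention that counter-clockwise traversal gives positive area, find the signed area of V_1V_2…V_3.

25.5

Σ = (30) + (11) + (10) = 51
Signed area = Σ/2 = 25.5 (positive ⇒ counter-clockwise traversal).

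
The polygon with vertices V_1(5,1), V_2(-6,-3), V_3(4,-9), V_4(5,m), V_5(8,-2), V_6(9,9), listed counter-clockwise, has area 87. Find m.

-7

The doubled signed area Σ (x_i y_{i+1} − x_{i+1} y_i) is linear in m.
With m=0 it equals 146; the coefficient of m is -4 (from the two edges through V_4).
So -4·m + 146 = 2·87 = 174 ⇒ m = -7.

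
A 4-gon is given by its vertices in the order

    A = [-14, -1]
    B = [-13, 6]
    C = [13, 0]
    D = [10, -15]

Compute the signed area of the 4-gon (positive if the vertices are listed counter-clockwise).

-295

Apply the surveyor's formula: 2A = Σ (x_i·y_{i+1} − x_{i+1}·y_i), indices taken mod 4.
Σ = (-97) + (-78) + (-195) + (-220) = -590
Signed area = Σ/2 = -295 (negative ⇒ clockwise traversal).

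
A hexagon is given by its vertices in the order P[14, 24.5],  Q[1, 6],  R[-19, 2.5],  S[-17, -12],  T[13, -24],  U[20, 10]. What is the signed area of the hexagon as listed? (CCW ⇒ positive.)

Σ = (59.5) + (116.5) + (270.5) + (564) + (610) + (350) = 1970.5
Signed area = Σ/2 = 985.25 (positive ⇒ counter-clockwise traversal).

985.25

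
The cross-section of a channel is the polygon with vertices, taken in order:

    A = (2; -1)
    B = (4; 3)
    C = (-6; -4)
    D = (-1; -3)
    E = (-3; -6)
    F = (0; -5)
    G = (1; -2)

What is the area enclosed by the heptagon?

Apply the shoelace (surveyor's) formula: 2A = Σ (x_i·y_{i+1} − x_{i+1}·y_i), indices taken mod 7.
Cross-terms: 10, 2, 14, -3, 15, 5, 3  ⇒  Σ = 46
Area = |Σ|/2 = 23.

23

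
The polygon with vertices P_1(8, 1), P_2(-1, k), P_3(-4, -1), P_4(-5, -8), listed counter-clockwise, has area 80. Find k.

6

Write out the shoelace sum; only the two edges meeting at P_2 involve k:
2·Area = [(8·k − (-1)·1) + ((-1)·(-1) − (-4)·k)] + 86
       = 12·k + 88 = 160
⇒ k = 6.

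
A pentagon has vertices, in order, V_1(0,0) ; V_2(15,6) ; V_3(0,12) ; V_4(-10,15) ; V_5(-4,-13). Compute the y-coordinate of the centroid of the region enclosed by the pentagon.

14/3

Apply Gauss's area formula. First the cross-terms c_i = x_i·y_{i+1} − x_{i+1}·y_i:
  0, 180, 120, 190, 0  ⇒  2A = 490, A = 245.
Then Σ (y_i + y_{i+1})·c_i = 6860, so ȳ = 6860 / (6·245) = 14/3.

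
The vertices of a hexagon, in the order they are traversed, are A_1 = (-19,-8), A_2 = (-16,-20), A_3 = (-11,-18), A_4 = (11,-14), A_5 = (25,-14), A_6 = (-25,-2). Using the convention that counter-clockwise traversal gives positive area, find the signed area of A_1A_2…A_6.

315

Apply the shoelace (surveyor's) formula: 2A = Σ (x_i·y_{i+1} − x_{i+1}·y_i), indices taken mod 6.
Σ = (252) + (68) + (352) + (196) + (-400) + (162) = 630
Signed area = Σ/2 = 315 (positive ⇒ counter-clockwise traversal).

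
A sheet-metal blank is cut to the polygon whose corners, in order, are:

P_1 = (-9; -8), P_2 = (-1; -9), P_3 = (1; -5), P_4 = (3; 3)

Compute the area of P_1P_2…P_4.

Cross-terms: 73, 14, 18, 3  ⇒  Σ = 108
Area = |Σ|/2 = 54.

54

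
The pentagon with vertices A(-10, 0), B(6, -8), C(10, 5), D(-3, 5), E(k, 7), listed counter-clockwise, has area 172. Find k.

-8

Write out the shoelace sum; only the two edges meeting at E involve k:
2·Area = [((-3)·7 − k·5) + (k·0 − (-10)·7)] + 255
       = -5·k + 304 = 344
⇒ k = -8.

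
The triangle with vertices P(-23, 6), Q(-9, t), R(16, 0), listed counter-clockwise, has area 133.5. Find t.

-3

Write out the shoelace sum; only the two edges meeting at Q involve t:
2·Area = [((-23)·t − (-9)·6) + ((-9)·0 − 16·t)] + 96
       = -39·t + 150 = 267
⇒ t = -3.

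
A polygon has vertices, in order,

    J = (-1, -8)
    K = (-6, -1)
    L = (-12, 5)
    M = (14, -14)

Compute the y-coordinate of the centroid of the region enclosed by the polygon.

Apply the surveyor's formula. First the cross-terms c_i = x_i·y_{i+1} − x_{i+1}·y_i:
  -47, -42, 98, -126  ⇒  2A = -117, A = -58.5.
Then Σ (y_i + y_{i+1})·c_i = 2145, so ȳ = 2145 / (6·(-58.5)) = -55/9.

-55/9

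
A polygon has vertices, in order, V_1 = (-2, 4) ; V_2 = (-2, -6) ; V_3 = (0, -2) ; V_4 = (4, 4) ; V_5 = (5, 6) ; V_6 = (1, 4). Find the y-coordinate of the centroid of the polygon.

110/93

Apply Gauss's area formula. First the cross-terms c_i = x_i·y_{i+1} − x_{i+1}·y_i:
  20, 4, 8, 4, 14, 12  ⇒  2A = 62, A = 31.
Then Σ (y_i + y_{i+1})·c_i = 220, so ȳ = 220 / (6·31) = 110/93.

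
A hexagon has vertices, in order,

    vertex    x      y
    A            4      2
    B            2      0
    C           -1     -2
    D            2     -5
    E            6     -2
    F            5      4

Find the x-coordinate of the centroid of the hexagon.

509/165

Apply the surveyor's formula. First the cross-terms c_i = x_i·y_{i+1} − x_{i+1}·y_i:
  -4, -4, 9, 26, 34, -6  ⇒  2A = 55, A = 27.5.
Then Σ (x_i + x_{i+1})·c_i = 509, so x̄ = 509 / (6·27.5) = 509/165.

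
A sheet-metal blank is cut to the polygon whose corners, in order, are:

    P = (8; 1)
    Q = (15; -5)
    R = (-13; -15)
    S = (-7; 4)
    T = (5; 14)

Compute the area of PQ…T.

Σ = (-55) + (-290) + (-157) + (-118) + (-107) = -727
Area = |Σ|/2 = 363.5.

363.5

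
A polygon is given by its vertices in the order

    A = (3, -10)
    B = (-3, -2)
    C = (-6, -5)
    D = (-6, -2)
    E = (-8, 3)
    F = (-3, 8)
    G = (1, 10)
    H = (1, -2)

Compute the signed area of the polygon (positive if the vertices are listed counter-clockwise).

Apply the shoelace (surveyor's) formula: 2A = Σ (x_i·y_{i+1} − x_{i+1}·y_i), indices taken mod 8.
Σ = (-36) + (3) + (-18) + (-34) + (-55) + (-38) + (-12) + (-4) = -194
Signed area = Σ/2 = -97 (negative ⇒ clockwise traversal).

-97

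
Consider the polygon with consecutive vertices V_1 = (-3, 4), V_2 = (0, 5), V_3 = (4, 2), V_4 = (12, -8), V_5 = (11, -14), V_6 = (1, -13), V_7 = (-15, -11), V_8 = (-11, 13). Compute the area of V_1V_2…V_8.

413.5

Apply the shoelace (surveyor's) formula: 2A = Σ (x_i·y_{i+1} − x_{i+1}·y_i), indices taken mod 8.
Cross-terms: -15, -20, -56, -80, -129, -206, -316, -5  ⇒  Σ = -827
Area = |Σ|/2 = 413.5.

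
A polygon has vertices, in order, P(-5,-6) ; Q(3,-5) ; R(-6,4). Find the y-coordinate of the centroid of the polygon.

-7/3

Apply the surveyor's formula. First the cross-terms c_i = x_i·y_{i+1} − x_{i+1}·y_i:
  43, -18, 56  ⇒  2A = 81, A = 40.5.
Then Σ (y_i + y_{i+1})·c_i = -567, so ȳ = -567 / (6·40.5) = -7/3.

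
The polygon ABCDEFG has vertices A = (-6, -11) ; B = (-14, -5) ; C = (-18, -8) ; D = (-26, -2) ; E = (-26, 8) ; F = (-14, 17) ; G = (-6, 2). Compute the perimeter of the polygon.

80

|AB| = √((-8)² + (6)²) = √100 = 10
|BC| = √((-4)² + (-3)²) = √25 = 5
|CD| = √((-8)² + (6)²) = √100 = 10
|DE| = √((0)² + (10)²) = √100 = 10
|EF| = √((12)² + (9)²) = √225 = 15
|FG| = √((8)² + (-15)²) = √289 = 17
|GA| = √((0)² + (-13)²) = √169 = 13
Perimeter = 10 + 5 + 10 + 10 + 15 + 17 + 13 = 80.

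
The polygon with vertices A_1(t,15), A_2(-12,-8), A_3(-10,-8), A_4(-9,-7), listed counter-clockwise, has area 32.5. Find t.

-6

Write out the shoelace sum; only the two edges meeting at A_1 involve t:
2·Area = [((-9)·15 − t·(-7)) + (t·(-8) − (-12)·15)] + 14
       = -1·t + 59 = 65
⇒ t = -6.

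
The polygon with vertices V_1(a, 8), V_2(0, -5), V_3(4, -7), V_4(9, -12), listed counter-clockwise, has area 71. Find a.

5

The doubled signed area Σ (x_i y_{i+1} − x_{i+1} y_i) is linear in a.
With a=0 it equals 107; the coefficient of a is 7 (from the two edges through V_1).
So 7·a + 107 = 2·71 = 142 ⇒ a = 5.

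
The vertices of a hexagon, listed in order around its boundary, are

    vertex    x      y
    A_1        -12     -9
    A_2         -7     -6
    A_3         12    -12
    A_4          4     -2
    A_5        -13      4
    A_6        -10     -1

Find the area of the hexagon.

Σ = (9) + (156) + (24) + (-10) + (53) + (78) = 310
Area = |Σ|/2 = 155.

155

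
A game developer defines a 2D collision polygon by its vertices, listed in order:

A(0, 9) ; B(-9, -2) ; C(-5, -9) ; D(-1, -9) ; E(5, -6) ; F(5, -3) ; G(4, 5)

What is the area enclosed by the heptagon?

163.5

Apply the surveyor's formula: 2A = Σ (x_i·y_{i+1} − x_{i+1}·y_i), indices taken mod 7.
A→B: (0)(-2) − (-9)(9) = 81
B→C: (-9)(-9) − (-5)(-2) = 71
C→D: (-5)(-9) − (-1)(-9) = 36
D→E: (-1)(-6) − (5)(-9) = 51
E→F: (5)(-3) − (5)(-6) = 15
F→G: (5)(5) − (4)(-3) = 37
G→A: (4)(9) − (0)(5) = 36
Σ = 327
Area = |Σ|/2 = 163.5.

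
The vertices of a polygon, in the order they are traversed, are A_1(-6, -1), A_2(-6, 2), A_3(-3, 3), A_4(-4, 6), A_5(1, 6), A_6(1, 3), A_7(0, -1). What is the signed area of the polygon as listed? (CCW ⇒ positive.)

-38

Σ = (-18) + (-12) + (-6) + (-30) + (-3) + (-1) + (-6) = -76
Signed area = Σ/2 = -38 (negative ⇒ clockwise traversal).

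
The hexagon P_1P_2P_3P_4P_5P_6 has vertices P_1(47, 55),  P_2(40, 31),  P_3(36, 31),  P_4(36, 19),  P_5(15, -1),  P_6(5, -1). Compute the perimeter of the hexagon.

150

|P_1P_2| = √((-7)² + (-24)²) = √625 = 25
|P_2P_3| = √((-4)² + (0)²) = √16 = 4
|P_3P_4| = √((0)² + (-12)²) = √144 = 12
|P_4P_5| = √((-21)² + (-20)²) = √841 = 29
|P_5P_6| = √((-10)² + (0)²) = √100 = 10
|P_6P_1| = √((42)² + (56)²) = √4900 = 70
Perimeter = 25 + 4 + 12 + 29 + 10 + 70 = 150.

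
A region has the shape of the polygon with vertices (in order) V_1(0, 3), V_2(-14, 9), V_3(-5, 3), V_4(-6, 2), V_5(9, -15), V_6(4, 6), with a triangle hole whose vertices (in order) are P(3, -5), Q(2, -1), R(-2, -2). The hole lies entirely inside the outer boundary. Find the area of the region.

Outer boundary:
Apply the surveyor's formula: 2A = Σ (x_i·y_{i+1} − x_{i+1}·y_i), indices taken mod 6.
V_1→V_2: (0)(9) − (-14)(3) = 42
V_2→V_3: (-14)(3) − (-5)(9) = 3
V_3→V_4: (-5)(2) − (-6)(3) = 8
V_4→V_5: (-6)(-15) − (9)(2) = 72
V_5→V_6: (9)(6) − (4)(-15) = 114
V_6→V_1: (4)(3) − (0)(6) = 12
Σ = 251
Area = |Σ|/2 = 125.5.
Hole:
Apply Gauss's area formula: 2A = Σ (x_i·y_{i+1} − x_{i+1}·y_i), indices taken mod 3.
P→Q: (3)(-1) − (2)(-5) = 7
Q→R: (2)(-2) − (-2)(-1) = -6
R→P: (-2)(-5) − (3)(-2) = 16
Σ = 17
Area = |Σ|/2 = 8.5.
Net area = 125.5 − 8.5 = 117.

117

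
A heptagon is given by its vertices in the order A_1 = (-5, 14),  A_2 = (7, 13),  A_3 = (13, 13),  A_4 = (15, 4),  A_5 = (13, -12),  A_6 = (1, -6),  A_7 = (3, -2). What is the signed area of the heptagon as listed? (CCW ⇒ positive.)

-317

Σ = (-163) + (-78) + (-143) + (-232) + (-66) + (16) + (32) = -634
Signed area = Σ/2 = -317 (negative ⇒ clockwise traversal).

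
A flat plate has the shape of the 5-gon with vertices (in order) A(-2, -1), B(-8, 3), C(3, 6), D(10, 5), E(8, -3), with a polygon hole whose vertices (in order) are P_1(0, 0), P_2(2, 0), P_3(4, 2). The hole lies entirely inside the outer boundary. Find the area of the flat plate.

Outer boundary:
Σ = (-14) + (-57) + (-45) + (-70) + (-14) = -200
Area = |Σ|/2 = 100.
Hole:
Apply the shoelace (surveyor's) formula: 2A = Σ (x_i·y_{i+1} − x_{i+1}·y_i), indices taken mod 3.
P_1→P_2: (0)(0) − (2)(0) = 0
P_2→P_3: (2)(2) − (4)(0) = 4
P_3→P_1: (4)(0) − (0)(2) = 0
Σ = 4
Area = |Σ|/2 = 2.
Net area = 100 − 2 = 98.

98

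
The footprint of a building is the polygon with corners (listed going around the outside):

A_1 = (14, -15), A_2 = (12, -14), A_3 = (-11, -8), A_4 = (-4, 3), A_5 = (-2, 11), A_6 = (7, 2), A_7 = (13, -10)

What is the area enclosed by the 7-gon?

300.5

Apply the shoelace formula: 2A = Σ (x_i·y_{i+1} − x_{i+1}·y_i), indices taken mod 7.
Σ = (-16) + (-250) + (-65) + (-38) + (-81) + (-96) + (-55) = -601
Area = |Σ|/2 = 300.5.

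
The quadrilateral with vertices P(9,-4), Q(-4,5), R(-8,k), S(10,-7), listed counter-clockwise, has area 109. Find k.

-5

The doubled signed area Σ (x_i y_{i+1} − x_{i+1} y_i) is linear in k.
With k=0 it equals 148; the coefficient of k is -14 (from the two edges through R).
So -14·k + 148 = 2·109 = 218 ⇒ k = -5.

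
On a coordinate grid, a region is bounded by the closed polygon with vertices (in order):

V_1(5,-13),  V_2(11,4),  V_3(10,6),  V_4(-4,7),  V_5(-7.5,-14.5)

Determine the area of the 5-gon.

281.75

Apply the shoelace (surveyor's) formula: 2A = Σ (x_i·y_{i+1} − x_{i+1}·y_i), indices taken mod 5.
Cross-terms: 163, 26, 94, 110.5, 170  ⇒  Σ = 563.5
Area = |Σ|/2 = 281.75.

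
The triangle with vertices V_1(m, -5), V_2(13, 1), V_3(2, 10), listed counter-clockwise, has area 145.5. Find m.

-12

The doubled signed area Σ (x_i y_{i+1} − x_{i+1} y_i) is linear in m.
With m=0 it equals 183; the coefficient of m is -9 (from the two edges through V_1).
So -9·m + 183 = 2·145.5 = 291 ⇒ m = -12.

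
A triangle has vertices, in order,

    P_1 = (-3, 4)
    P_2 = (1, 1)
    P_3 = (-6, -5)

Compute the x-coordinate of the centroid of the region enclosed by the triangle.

Apply the surveyor's formula. First the cross-terms c_i = x_i·y_{i+1} − x_{i+1}·y_i:
  -7, 1, -39  ⇒  2A = -45, A = -22.5.
Then Σ (x_i + x_{i+1})·c_i = 360, so x̄ = 360 / (6·(-22.5)) = -8/3.

-8/3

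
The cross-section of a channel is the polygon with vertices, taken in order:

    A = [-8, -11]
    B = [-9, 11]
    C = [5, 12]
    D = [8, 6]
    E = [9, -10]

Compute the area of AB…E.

Cross-terms: -187, -163, -66, -134, -179  ⇒  Σ = -729
Area = |Σ|/2 = 364.5.

364.5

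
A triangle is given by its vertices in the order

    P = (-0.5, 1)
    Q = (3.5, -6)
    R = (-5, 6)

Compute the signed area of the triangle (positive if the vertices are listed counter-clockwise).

Cross-terms: -0.5, -9, -2  ⇒  Σ = -11.5
Signed area = Σ/2 = -5.75 (negative ⇒ clockwise traversal).

-5.75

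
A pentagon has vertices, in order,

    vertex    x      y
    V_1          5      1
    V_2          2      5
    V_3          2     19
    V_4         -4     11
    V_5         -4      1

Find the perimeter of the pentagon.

48

|V_1V_2| = √((-3)² + (4)²) = √25 = 5
|V_2V_3| = √((0)² + (14)²) = √196 = 14
|V_3V_4| = √((-6)² + (-8)²) = √100 = 10
|V_4V_5| = √((0)² + (-10)²) = √100 = 10
|V_5V_1| = √((9)² + (0)²) = √81 = 9
Perimeter = 5 + 14 + 10 + 10 + 9 = 48.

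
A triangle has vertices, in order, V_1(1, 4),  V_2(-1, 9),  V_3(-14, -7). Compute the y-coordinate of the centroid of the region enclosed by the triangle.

Apply the shoelace formula. First the cross-terms c_i = x_i·y_{i+1} − x_{i+1}·y_i:
  13, 133, -49  ⇒  2A = 97, A = 48.5.
Then Σ (y_i + y_{i+1})·c_i = 582, so ȳ = 582 / (6·48.5) = 2.

2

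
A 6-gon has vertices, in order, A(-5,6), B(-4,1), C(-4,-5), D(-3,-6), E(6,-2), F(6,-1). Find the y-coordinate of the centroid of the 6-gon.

-87/131

Apply the surveyor's formula. First the cross-terms c_i = x_i·y_{i+1} − x_{i+1}·y_i:
  19, 24, 9, 42, 6, 31  ⇒  2A = 131, A = 65.5.
Then Σ (y_i + y_{i+1})·c_i = -261, so ȳ = -261 / (6·65.5) = -87/131.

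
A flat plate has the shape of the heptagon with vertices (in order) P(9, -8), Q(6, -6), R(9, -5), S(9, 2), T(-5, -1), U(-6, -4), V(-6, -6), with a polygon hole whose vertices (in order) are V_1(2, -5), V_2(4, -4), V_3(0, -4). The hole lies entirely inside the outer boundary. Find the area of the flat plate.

103

Outer boundary:
Apply the surveyor's formula: 2A = Σ (x_i·y_{i+1} − x_{i+1}·y_i), indices taken mod 7.
Σ = (-6) + (24) + (63) + (1) + (14) + (12) + (102) = 210
Area = |Σ|/2 = 105.
Hole:
Apply the shoelace formula: 2A = Σ (x_i·y_{i+1} − x_{i+1}·y_i), indices taken mod 3.
Σ = (12) + (-16) + (8) = 4
Area = |Σ|/2 = 2.
Net area = 105 − 2 = 103.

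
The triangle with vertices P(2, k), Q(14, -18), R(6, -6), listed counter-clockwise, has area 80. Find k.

-20

The doubled signed area Σ (x_i y_{i+1} − x_{i+1} y_i) is linear in k.
With k=0 it equals 0; the coefficient of k is -8 (from the two edges through P).
So -8·k + 0 = 2·80 = 160 ⇒ k = -20.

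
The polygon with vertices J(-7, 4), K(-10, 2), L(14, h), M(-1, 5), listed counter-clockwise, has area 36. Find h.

3

The doubled signed area Σ (x_i y_{i+1} − x_{i+1} y_i) is linear in h.
With h=0 it equals 99; the coefficient of h is -9 (from the two edges through L).
So -9·h + 99 = 2·36 = 72 ⇒ h = 3.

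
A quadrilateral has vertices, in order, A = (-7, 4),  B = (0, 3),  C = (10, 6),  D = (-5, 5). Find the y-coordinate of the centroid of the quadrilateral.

Apply the shoelace formula. First the cross-terms c_i = x_i·y_{i+1} − x_{i+1}·y_i:
  -21, -30, 80, 15  ⇒  2A = 44, A = 22.
Then Σ (y_i + y_{i+1})·c_i = 598, so ȳ = 598 / (6·22) = 299/66.

299/66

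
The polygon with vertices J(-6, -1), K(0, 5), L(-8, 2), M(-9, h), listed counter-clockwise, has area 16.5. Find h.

2

Write out the shoelace sum; only the two edges meeting at M involve h:
2·Area = [((-8)·h − (-9)·2) + ((-9)·(-1) − (-6)·h)] + 10
       = -2·h + 37 = 33
⇒ h = 2.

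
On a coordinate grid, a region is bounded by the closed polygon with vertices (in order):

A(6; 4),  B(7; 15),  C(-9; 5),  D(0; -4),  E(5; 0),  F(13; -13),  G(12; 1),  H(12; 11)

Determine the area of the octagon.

Σ = (62) + (170) + (36) + (20) + (-65) + (169) + (120) + (-18) = 494
Area = |Σ|/2 = 247.

247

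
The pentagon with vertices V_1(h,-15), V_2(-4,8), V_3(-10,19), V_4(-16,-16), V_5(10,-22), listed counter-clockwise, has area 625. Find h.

The doubled signed area Σ (x_i y_{i+1} − x_{i+1} y_i) is linear in h.
With h=0 it equals 770; the coefficient of h is 30 (from the two edges through V_1).
So 30·h + 770 = 2·625 = 1250 ⇒ h = 16.

16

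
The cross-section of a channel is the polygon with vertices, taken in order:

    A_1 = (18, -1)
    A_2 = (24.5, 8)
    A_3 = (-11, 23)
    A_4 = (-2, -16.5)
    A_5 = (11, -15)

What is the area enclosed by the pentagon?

Apply the shoelace (surveyor's) formula: 2A = Σ (x_i·y_{i+1} − x_{i+1}·y_i), indices taken mod 5.
Cross-terms: 168.5, 651.5, 227.5, 211.5, 259  ⇒  Σ = 1518
Area = |Σ|/2 = 759.

759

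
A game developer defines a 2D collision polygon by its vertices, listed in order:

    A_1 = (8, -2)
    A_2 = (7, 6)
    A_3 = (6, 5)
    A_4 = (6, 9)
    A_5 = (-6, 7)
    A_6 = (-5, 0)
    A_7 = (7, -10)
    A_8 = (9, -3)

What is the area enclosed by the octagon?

A_1→A_2: (8)(6) − (7)(-2) = 62
A_2→A_3: (7)(5) − (6)(6) = -1
A_3→A_4: (6)(9) − (6)(5) = 24
A_4→A_5: (6)(7) − (-6)(9) = 96
A_5→A_6: (-6)(0) − (-5)(7) = 35
A_6→A_7: (-5)(-10) − (7)(0) = 50
A_7→A_8: (7)(-3) − (9)(-10) = 69
A_8→A_1: (9)(-2) − (8)(-3) = 6
Σ = 341
Area = |Σ|/2 = 170.5.

170.5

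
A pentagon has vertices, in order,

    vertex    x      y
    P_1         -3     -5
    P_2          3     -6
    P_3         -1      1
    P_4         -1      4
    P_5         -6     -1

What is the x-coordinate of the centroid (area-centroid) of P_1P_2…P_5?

Apply the shoelace formula. First the cross-terms c_i = x_i·y_{i+1} − x_{i+1}·y_i:
  33, -3, -3, 25, 27  ⇒  2A = 79, A = 39.5.
Then Σ (x_i + x_{i+1})·c_i = -418, so x̄ = -418 / (6·39.5) = -418/237.

-418/237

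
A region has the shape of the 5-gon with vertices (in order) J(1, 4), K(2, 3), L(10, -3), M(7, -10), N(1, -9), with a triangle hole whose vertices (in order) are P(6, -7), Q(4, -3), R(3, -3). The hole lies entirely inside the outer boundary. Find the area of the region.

Outer boundary:
Σ = (-5) + (-36) + (-79) + (-53) + (13) = -160
Area = |Σ|/2 = 80.
Hole:
Apply the surveyor's formula: 2A = Σ (x_i·y_{i+1} − x_{i+1}·y_i), indices taken mod 3.
P→Q: (6)(-3) − (4)(-7) = 10
Q→R: (4)(-3) − (3)(-3) = -3
R→P: (3)(-7) − (6)(-3) = -3
Σ = 4
Area = |Σ|/2 = 2.
Net area = 80 − 2 = 78.

78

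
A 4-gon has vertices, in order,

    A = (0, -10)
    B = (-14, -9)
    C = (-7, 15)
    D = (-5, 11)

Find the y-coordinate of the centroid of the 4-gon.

Apply Gauss's area formula. First the cross-terms c_i = x_i·y_{i+1} − x_{i+1}·y_i:
  -140, -273, -2, 50  ⇒  2A = -365, A = -182.5.
Then Σ (y_i + y_{i+1})·c_i = 1020, so ȳ = 1020 / (6·(-182.5)) = -68/73.

-68/73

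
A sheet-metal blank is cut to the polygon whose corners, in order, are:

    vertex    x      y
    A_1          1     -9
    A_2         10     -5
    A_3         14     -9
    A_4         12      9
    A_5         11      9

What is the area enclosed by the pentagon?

100

Apply the shoelace (surveyor's) formula: 2A = Σ (x_i·y_{i+1} − x_{i+1}·y_i), indices taken mod 5.
Σ = (85) + (-20) + (234) + (9) + (-108) = 200
Area = |Σ|/2 = 100.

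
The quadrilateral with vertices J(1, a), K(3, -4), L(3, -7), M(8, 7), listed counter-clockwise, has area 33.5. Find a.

2

The doubled signed area Σ (x_i y_{i+1} − x_{i+1} y_i) is linear in a.
With a=0 it equals 57; the coefficient of a is 5 (from the two edges through J).
So 5·a + 57 = 2·33.5 = 67 ⇒ a = 2.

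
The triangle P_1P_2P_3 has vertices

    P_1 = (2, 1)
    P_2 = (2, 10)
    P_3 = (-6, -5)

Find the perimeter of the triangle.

|P_1P_2| = √((0)² + (9)²) = √81 = 9
|P_2P_3| = √((-8)² + (-15)²) = √289 = 17
|P_3P_1| = √((8)² + (6)²) = √100 = 10
Perimeter = 9 + 17 + 10 = 36.

36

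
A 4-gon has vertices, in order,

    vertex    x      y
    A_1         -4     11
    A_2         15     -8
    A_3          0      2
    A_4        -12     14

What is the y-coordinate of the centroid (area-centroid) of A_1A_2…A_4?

419/93

Apply the shoelace formula. First the cross-terms c_i = x_i·y_{i+1} − x_{i+1}·y_i:
  -133, 30, 24, -76  ⇒  2A = -155, A = -77.5.
Then Σ (y_i + y_{i+1})·c_i = -2095, so ȳ = -2095 / (6·(-77.5)) = 419/93.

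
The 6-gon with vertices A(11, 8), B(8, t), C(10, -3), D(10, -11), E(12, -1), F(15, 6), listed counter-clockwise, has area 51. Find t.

The doubled signed area Σ (x_i y_{i+1} − x_{i+1} y_i) is linear in t.
With t=0 it equals 95; the coefficient of t is 1 (from the two edges through B).
So 1·t + 95 = 2·51 = 102 ⇒ t = 7.

7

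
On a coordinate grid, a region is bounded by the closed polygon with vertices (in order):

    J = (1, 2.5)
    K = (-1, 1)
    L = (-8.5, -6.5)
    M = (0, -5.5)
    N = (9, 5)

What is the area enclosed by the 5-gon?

Apply the shoelace (surveyor's) formula: 2A = Σ (x_i·y_{i+1} − x_{i+1}·y_i), indices taken mod 5.
Σ = (3.5) + (15) + (46.75) + (49.5) + (17.5) = 132.25
Area = |Σ|/2 = 66.125.

66.125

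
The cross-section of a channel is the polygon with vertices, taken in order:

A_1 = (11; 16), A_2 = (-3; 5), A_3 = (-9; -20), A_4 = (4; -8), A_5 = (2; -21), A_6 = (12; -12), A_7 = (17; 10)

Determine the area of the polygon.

503

Apply the shoelace formula: 2A = Σ (x_i·y_{i+1} − x_{i+1}·y_i), indices taken mod 7.
A_1→A_2: (11)(5) − (-3)(16) = 103
A_2→A_3: (-3)(-20) − (-9)(5) = 105
A_3→A_4: (-9)(-8) − (4)(-20) = 152
A_4→A_5: (4)(-21) − (2)(-8) = -68
A_5→A_6: (2)(-12) − (12)(-21) = 228
A_6→A_7: (12)(10) − (17)(-12) = 324
A_7→A_1: (17)(16) − (11)(10) = 162
Σ = 1006
Area = |Σ|/2 = 503.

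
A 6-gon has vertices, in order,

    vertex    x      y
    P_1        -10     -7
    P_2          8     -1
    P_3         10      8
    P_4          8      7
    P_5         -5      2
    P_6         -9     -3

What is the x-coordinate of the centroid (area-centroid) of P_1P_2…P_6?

124/263

Apply the shoelace formula. First the cross-terms c_i = x_i·y_{i+1} − x_{i+1}·y_i:
  66, 74, 6, 51, 33, 33  ⇒  2A = 263, A = 131.5.
Then Σ (x_i + x_{i+1})·c_i = 372, so x̄ = 372 / (6·131.5) = 124/263.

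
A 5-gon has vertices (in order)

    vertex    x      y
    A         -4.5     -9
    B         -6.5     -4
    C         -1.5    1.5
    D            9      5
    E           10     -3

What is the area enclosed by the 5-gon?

Apply the shoelace formula: 2A = Σ (x_i·y_{i+1} − x_{i+1}·y_i), indices taken mod 5.
Σ = (-40.5) + (-15.75) + (-21) + (-77) + (-103.5) = -257.75
Area = |Σ|/2 = 128.875.

128.875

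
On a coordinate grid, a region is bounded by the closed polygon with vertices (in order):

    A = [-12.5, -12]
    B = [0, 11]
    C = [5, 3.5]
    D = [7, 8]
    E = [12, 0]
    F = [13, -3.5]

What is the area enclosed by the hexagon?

Σ = (-137.5) + (-55) + (15.5) + (-96) + (-42) + (-199.75) = -514.75
Area = |Σ|/2 = 257.375.

257.375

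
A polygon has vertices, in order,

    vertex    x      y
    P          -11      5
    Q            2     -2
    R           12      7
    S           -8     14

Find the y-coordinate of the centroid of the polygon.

1774/291

Apply the surveyor's formula. First the cross-terms c_i = x_i·y_{i+1} − x_{i+1}·y_i:
  12, 38, 224, 114  ⇒  2A = 388, A = 194.
Then Σ (y_i + y_{i+1})·c_i = 7096, so ȳ = 7096 / (6·194) = 1774/291.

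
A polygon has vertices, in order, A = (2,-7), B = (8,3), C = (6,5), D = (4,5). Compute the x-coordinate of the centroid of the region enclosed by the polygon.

100/21

Apply the shoelace (surveyor's) formula. First the cross-terms c_i = x_i·y_{i+1} − x_{i+1}·y_i:
  62, 22, 10, -38  ⇒  2A = 56, A = 28.
Then Σ (x_i + x_{i+1})·c_i = 800, so x̄ = 800 / (6·28) = 100/21.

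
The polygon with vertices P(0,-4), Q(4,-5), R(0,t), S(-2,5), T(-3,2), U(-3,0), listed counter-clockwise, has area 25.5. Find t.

The doubled signed area Σ (x_i y_{i+1} − x_{i+1} y_i) is linear in t.
With t=0 it equals 45; the coefficient of t is 6 (from the two edges through R).
So 6·t + 45 = 2·25.5 = 51 ⇒ t = 1.

1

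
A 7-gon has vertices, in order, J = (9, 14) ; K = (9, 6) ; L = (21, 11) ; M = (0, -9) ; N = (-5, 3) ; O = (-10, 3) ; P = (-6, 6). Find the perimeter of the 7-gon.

90

|JK| = √((0)² + (-8)²) = √64 = 8
|KL| = √((12)² + (5)²) = √169 = 13
|LM| = √((-21)² + (-20)²) = √841 = 29
|MN| = √((-5)² + (12)²) = √169 = 13
|NO| = √((-5)² + (0)²) = √25 = 5
|OP| = √((4)² + (3)²) = √25 = 5
|PJ| = √((15)² + (8)²) = √289 = 17
Perimeter = 8 + 13 + 29 + 13 + 5 + 5 + 17 = 90.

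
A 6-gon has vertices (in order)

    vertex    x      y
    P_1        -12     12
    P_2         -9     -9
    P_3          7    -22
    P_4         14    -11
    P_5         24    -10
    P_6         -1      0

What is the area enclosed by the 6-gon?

405

Σ = (216) + (261) + (231) + (124) + (-10) + (-12) = 810
Area = |Σ|/2 = 405.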